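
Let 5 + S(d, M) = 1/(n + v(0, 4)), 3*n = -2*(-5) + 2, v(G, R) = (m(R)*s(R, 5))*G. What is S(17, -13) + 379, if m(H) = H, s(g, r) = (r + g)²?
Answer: 1497/4 ≈ 374.25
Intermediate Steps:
s(g, r) = (g + r)²
v(G, R) = G*R*(5 + R)² (v(G, R) = (R*(R + 5)²)*G = (R*(5 + R)²)*G = G*R*(5 + R)²)
n = 4 (n = (-2*(-5) + 2)/3 = (10 + 2)/3 = (⅓)*12 = 4)
S(d, M) = -19/4 (S(d, M) = -5 + 1/(4 + 0*4*(5 + 4)²) = -5 + 1/(4 + 0*4*9²) = -5 + 1/(4 + 0*4*81) = -5 + 1/(4 + 0) = -5 + 1/4 = -5 + ¼ = -19/4)
S(17, -13) + 379 = -19/4 + 379 = 1497/4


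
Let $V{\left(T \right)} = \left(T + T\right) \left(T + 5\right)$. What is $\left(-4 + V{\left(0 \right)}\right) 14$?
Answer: $-56$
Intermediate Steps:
$V{\left(T \right)} = 2 T \left(5 + T\right)$
$\left(-4 + V{\left(0 \right)}\right) 14 = \left(-4 + 2 \cdot 0 \left(5 + 0\right)\right) 14 = \left(-4 + 2 \cdot 0 \cdot 5\right) 14 = \left(-4 + 0\right) 14 = \left(-4\right) 14 = -56$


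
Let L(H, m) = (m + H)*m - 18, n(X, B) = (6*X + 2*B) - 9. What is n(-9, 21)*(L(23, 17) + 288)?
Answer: -19950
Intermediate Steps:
n(X, B) = -9 + 2*B + 6*X (n(X, B) = (2*B + 6*X) - 9 = -9 + 2*B + 6*X)
L(H, m) = -18 + m*(H + m) (L(H, m) = (H + m)*m - 18 = m*(H + m) - 18 = -18 + m*(H + m))
n(-9, 21)*(L(23, 17) + 288) = (-9 + 2*21 + 6*(-9))*((-18 + 17² + 23*17) + 288) = (-9 + 42 - 54)*((-18 + 289 + 391) + 288) = -21*(662 + 288) = -21*950 = -19950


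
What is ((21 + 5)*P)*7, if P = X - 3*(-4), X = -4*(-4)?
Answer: 5096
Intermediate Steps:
X = 16
P = 28 (P = 16 - 3*(-4) = 16 + 12 = 28)
((21 + 5)*P)*7 = ((21 + 5)*28)*7 = (26*28)*7 = 728*7 = 5096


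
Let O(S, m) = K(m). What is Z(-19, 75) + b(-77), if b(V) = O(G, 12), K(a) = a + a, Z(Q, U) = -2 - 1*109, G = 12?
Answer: -87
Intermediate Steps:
Z(Q, U) = -111 (Z(Q, U) = -2 - 109 = -111)
K(a) = 2*a
O(S, m) = 2*m
b(V) = 24 (b(V) = 2*12 = 24)
Z(-19, 75) + b(-77) = -111 + 24 = -87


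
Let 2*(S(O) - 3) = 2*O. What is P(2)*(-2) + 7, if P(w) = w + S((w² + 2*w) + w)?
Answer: -23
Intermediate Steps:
S(O) = 3 + O (S(O) = 3 + (2*O)/2 = 3 + O)
P(w) = 3 + w² + 4*w (P(w) = w + (3 + ((w² + 2*w) + w)) = w + (3 + (w² + 3*w)) = w + (3 + w² + 3*w) = 3 + w² + 4*w)
P(2)*(-2) + 7 = (3 + 2 + 2*(3 + 2))*(-2) + 7 = (3 + 2 + 2*5)*(-2) + 7 = (3 + 2 + 10)*(-2) + 7 = 15*(-2) + 7 = -30 + 7 = -23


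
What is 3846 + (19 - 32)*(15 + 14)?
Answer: 3469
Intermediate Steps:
3846 + (19 - 32)*(15 + 14) = 3846 - 13*29 = 3846 - 377 = 3469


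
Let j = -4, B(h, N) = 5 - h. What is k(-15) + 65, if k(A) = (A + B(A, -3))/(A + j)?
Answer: 1230/19 ≈ 64.737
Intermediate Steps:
k(A) = 5/(-4 + A) (k(A) = (A + (5 - A))/(A - 4) = 5/(-4 + A))
k(-15) + 65 = 5/(-4 - 15) + 65 = 5/(-19) + 65 = 5*(-1/19) + 65 = -5/19 + 65 = 1230/19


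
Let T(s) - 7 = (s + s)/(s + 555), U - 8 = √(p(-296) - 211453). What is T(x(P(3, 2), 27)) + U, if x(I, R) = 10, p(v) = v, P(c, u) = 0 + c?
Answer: 1699/113 + I*√211749 ≈ 15.035 + 460.16*I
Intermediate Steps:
P(c, u) = c
U = 8 + I*√211749 (U = 8 + √(-296 - 211453) = 8 + √(-211749) = 8 + I*√211749 ≈ 8.0 + 460.16*I)
T(s) = 7 + 2*s/(555 + s) (T(s) = 7 + (s + s)/(s + 555) = 7 + (2*s)/(555 + s) = 7 + 2*s/(555 + s))
T(x(P(3, 2), 27)) + U = 3*(1295 + 3*10)/(555 + 10) + (8 + I*√211749) = 3*(1295 + 30)/565 + (8 + I*√211749) = 3*(1/565)*1325 + (8 + I*√211749) = 795/113 + (8 + I*√211749) = 1699/113 + I*√211749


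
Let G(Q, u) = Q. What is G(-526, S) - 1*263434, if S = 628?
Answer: -263960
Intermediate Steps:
G(-526, S) - 1*263434 = -526 - 1*263434 = -526 - 263434 = -263960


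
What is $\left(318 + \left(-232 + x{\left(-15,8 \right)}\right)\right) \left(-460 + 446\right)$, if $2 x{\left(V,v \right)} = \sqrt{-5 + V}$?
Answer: $-1204 - 14 i \sqrt{5} \approx -1204.0 - 31.305 i$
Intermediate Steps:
$x{\left(V,v \right)} = \frac{\sqrt{-5 + V}}{2}$
$\left(318 + \left(-232 + x{\left(-15,8 \right)}\right)\right) \left(-460 + 446\right) = \left(318 - \left(232 - \frac{\sqrt{-5 - 15}}{2}\right)\right) \left(-460 + 446\right) = \left(318 - \left(232 - \frac{\sqrt{-20}}{2}\right)\right) \left(-14\right) = \left(318 - \left(232 - \frac{2 i \sqrt{5}}{2}\right)\right) \left(-14\right) = \left(318 - \left(232 - i \sqrt{5}\right)\right) \left(-14\right) = \left(86 + i \sqrt{5}\right) \left(-14\right) = -1204 - 14 i \sqrt{5}$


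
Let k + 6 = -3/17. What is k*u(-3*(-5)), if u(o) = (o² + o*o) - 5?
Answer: -46725/17 ≈ -2748.5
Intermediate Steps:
u(o) = -5 + 2*o² (u(o) = (o² + o²) - 5 = 2*o² - 5 = -5 + 2*o²)
k = -105/17 (k = -6 - 3/17 = -105/17 ≈ -6.1765)
k*u(-3*(-5)) = -105*(-5 + 2*(-3*(-5))²)/17 = -105*(-5 + 2*15²)/17 = -105*(-5 + 2*225)/17 = -105*(-5 + 450)/17 = -105/17*445 = -46725/17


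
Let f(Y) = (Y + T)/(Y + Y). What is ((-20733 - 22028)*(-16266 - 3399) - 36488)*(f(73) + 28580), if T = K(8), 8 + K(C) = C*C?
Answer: 3508742237832793/146 ≈ 2.4032e+13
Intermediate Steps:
K(C) = -8 + C² (K(C) = -8 + C*C = -8 + C²)
T = 56 (T = -8 + 8² = -8 + 64 = 56)
f(Y) = (56 + Y)/(2*Y) (f(Y) = (Y + 56)/(Y + Y) = (56 + Y)/((2*Y)) = (56 + Y)*(1/(2*Y)) = (56 + Y)/(2*Y))
((-20733 - 22028)*(-16266 - 3399) - 36488)*(f(73) + 28580) = ((-20733 - 22028)*(-16266 - 3399) - 36488)*((½)*(56 + 73)/73 + 28580) = (-42761*(-19665) - 36488)*((½)*(1/73)*129 + 28580) = (840895065 - 36488)*(129/146 + 28580) = 840858577*(4172809/146) = 3508742237832793/146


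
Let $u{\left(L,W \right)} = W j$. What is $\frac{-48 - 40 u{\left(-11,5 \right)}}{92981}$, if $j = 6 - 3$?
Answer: $- \frac{648}{92981} \approx -0.0069692$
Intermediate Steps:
$j = 3$ ($j = 6 - 3 = 3$)
$u{\left(L,W \right)} = 3 W$ ($u{\left(L,W \right)} = W 3 = 3 W$)
$\frac{-48 - 40 u{\left(-11,5 \right)}}{92981} = \frac{-48 - 40 \cdot 3 \cdot 5}{92981} = \left(-48 - 600\right) \frac{1}{92981} = \left(-648\right) \frac{1}{92981} = - \frac{648}{92981}$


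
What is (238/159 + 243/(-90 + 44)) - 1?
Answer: -35003/7314 ≈ -4.7858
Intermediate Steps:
(238/159 + 243/(-90 + 44)) - 1 = (238*(1/159) + 243/(-46)) - 1 = (238/159 + 243*(-1/46)) - 1 = (238/159 - 243/46) - 1 = -27689/7314 - 1 = -35003/7314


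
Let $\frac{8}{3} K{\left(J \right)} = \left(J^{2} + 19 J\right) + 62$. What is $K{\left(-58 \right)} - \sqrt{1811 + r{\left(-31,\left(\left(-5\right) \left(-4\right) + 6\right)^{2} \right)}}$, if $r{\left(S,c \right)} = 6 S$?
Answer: $\frac{1743}{2} - 5 \sqrt{65} \approx 831.19$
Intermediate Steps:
$K{\left(J \right)} = \frac{93}{4} + \frac{3 J^{2}}{8} + \frac{57 J}{8}$ ($K{\left(J \right)} = \frac{3 \left(\left(J^{2} + 19 J\right) + 62\right)}{8} = \frac{3 \left(62 + J^{2} + 19 J\right)}{8} = \frac{93}{4} + \frac{3 J^{2}}{8} + \frac{57 J}{8}$)
$K{\left(-58 \right)} - \sqrt{1811 + r{\left(-31,\left(\left(-5\right) \left(-4\right) + 6\right)^{2} \right)}} = \left(\frac{93}{4} + \frac{3 \left(-58\right)^{2}}{8} + \frac{57}{8} \left(-58\right)\right) - \sqrt{1811 + 6 \left(-31\right)} = \left(\frac{93}{4} + \frac{3}{8} \cdot 3364 - \frac{1653}{4}\right) - \sqrt{1811 - 186} = \left(\frac{93}{4} + \frac{2523}{2} - \frac{1653}{4}\right) - \sqrt{1625} = \frac{1743}{2} - 5 \sqrt{65}$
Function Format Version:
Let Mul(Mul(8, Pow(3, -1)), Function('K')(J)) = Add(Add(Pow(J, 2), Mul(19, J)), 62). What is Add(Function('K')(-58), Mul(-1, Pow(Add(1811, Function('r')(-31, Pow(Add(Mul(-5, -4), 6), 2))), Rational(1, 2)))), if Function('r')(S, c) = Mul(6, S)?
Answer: Add(Rational(1743, 2), Mul(-5, Pow(65, Rational(1, 2)))) ≈ 831.19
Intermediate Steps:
Function('K')(J) = Add(Rational(93, 4), Mul(Rational(3, 8), Pow(J, 2)), Mul(Rational(57, 8), J)) (Function('K')(J) = Mul(Rational(3, 8), Add(Add(Pow(J, 2), Mul(19, J)), 62)) = Mul(Rational(3, 8), Add(62, Pow(J, 2), Mul(19, J))) = Add(Rational(93, 4), Mul(Rational(3, 8), Pow(J, 2)), Mul(Rational(57, 8), J)))
Add(Function('K')(-58), Mul(-1, Pow(Add(1811, Function('r')(-31, Pow(Add(Mul(-5, -4), 6), 2))), Rational(1, 2)))) = Add(Add(Rational(93, 4), Mul(Rational(3, 8), Pow(-58, 2)), Mul(Rational(57, 8), -58)), Mul(-1, Pow(Add(1811, Mul(6, -31)), Rational(1, 2)))) = Add(Add(Rational(93, 4), Mul(Rational(3, 8), 3364), Rational(-1653, 4)), Mul(-1, Pow(Add(1811, -186), Rational(1, 2)))) = Add(Add(Rational(93, 4), Rational(2523, 2), Rational(-1653, 4)), Mul(-1, Pow(1625, Rational(1, 2)))) = Add(Rational(1743, 2), Mul(-1, Mul(5, Pow(65, Rational(1, 2))))) = Add(Rational(1743, 2), Mul(-5, Pow(65, Rational(1, 2))))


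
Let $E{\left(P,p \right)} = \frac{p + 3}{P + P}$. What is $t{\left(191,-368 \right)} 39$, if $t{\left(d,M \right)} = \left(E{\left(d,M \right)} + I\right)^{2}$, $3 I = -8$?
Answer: $\frac{224000413}{437772} \approx 511.68$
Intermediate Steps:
$I = - \frac{8}{3}$ ($I = \frac{1}{3} \left(-8\right) = - \frac{8}{3} \approx -2.6667$)
$E{\left(P,p \right)} = \frac{3 + p}{2 P}$
$t{\left(d,M \right)} = \left(- \frac{8}{3} + \frac{3 + M}{2 d}\right)^{2}$ ($t{\left(d,M \right)} = \left(\frac{3 + M}{2 d} - \frac{8}{3}\right)^{2} = \left(- \frac{8}{3} + \frac{3 + M}{2 d}\right)^{2}$)
$t{\left(191,-368 \right)} 39 = \frac{\left(-9 - -1104 + 16 \cdot 191\right)^{2}}{36 \cdot 36481} \cdot 39 = \frac{1}{36} \cdot \frac{1}{36481} \left(-9 + 1104 + 3056\right)^{2} \cdot 39 = \frac{1}{36} \cdot \frac{1}{36481} \cdot 4151^{2} \cdot 39 = \frac{1}{36} \cdot \frac{1}{36481} \cdot 17230801 \cdot 39 = \frac{17230801}{1313316} \cdot 39 = \frac{224000413}{437772}$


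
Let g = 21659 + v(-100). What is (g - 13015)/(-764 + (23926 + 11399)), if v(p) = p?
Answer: 8544/34561 ≈ 0.24722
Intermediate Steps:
g = 21559 (g = 21659 - 100 = 21559)
(g - 13015)/(-764 + (23926 + 11399)) = (21559 - 13015)/(-764 + (23926 + 11399)) = 8544/(-764 + 35325) = 8544/34561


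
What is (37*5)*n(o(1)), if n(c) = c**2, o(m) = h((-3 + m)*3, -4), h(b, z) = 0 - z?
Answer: 2960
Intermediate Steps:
h(b, z) = -z
o(m) = 4 (o(m) = -1*(-4) = 4)
(37*5)*n(o(1)) = (37*5)*4**2 = 185*16 = 2960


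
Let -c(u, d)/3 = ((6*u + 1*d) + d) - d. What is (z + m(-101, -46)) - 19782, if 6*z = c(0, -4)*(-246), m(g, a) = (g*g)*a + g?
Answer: -489621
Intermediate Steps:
m(g, a) = g + a*g**2 (m(g, a) = g**2*a + g = a*g**2 + g = g + a*g**2)
c(u, d) = -18*u - 3*d (c(u, d) = -3*(((6*u + 1*d) + d) - d) = -3*(((6*u + d) + d) - d) = -3*(((d + 6*u) + d) - d) = -3*((2*d + 6*u) - d) = -3*(d + 6*u) = -18*u - 3*d)
z = -492 (z = ((-18*0 - 3*(-4))*(-246))/6 = ((0 + 12)*(-246))/6 = (12*(-246))/6 = (1/6)*(-2952) = -492)
(z + m(-101, -46)) - 19782 = (-492 - 101*(1 - 46*(-101))) - 19782 = (-492 - 101*(1 + 4646)) - 19782 = (-492 - 101*4647) - 19782 = (-492 - 469347) - 19782 = -469839 - 19782 = -489621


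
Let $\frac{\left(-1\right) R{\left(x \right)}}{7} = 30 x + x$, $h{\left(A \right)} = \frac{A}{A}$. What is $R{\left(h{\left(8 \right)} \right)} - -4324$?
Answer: $4107$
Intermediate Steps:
$h{\left(A \right)} = 1$
$R{\left(x \right)} = - 217 x$ ($R{\left(x \right)} = - 7 \left(30 x + x\right) = - 7 \cdot 31 x = - 217 x$)
$R{\left(h{\left(8 \right)} \right)} - -4324 = \left(-217\right) 1 - -4324 = -217 + 4324 = 4107$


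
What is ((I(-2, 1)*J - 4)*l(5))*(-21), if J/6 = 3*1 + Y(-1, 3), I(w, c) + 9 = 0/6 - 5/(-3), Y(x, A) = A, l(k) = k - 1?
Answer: 22512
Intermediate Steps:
l(k) = -1 + k
I(w, c) = -22/3 (I(w, c) = -9 + (0/6 - 5/(-3)) = -9 + (0*(⅙) - 5*(-⅓)) = -9 + (0 + 5/3) = -9 + 5/3 = -22/3)
J = 36 (J = 6*(3*1 + 3) = 6*(3 + 3) = 6*6 = 36)
((I(-2, 1)*J - 4)*l(5))*(-21) = ((-22/3*36 - 4)*(-1 + 5))*(-21) = ((-264 - 4)*4)*(-21) = -268*4*(-21) = -1072*(-21) = 22512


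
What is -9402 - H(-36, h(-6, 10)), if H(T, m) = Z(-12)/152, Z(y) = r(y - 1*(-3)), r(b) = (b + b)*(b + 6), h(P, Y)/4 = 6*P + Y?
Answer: -714579/76 ≈ -9402.4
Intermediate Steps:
h(P, Y) = 4*Y + 24*P (h(P, Y) = 4*(6*P + Y) = 4*(Y + 6*P) = 4*Y + 24*P)
r(b) = 2*b*(6 + b) (r(b) = (2*b)*(6 + b) = 2*b*(6 + b))
Z(y) = 2*(3 + y)*(9 + y) (Z(y) = 2*(y - 1*(-3))*(6 + (y - 1*(-3))) = 2*(y + 3)*(6 + (y + 3)) = 2*(3 + y)*(6 + (3 + y)) = 2*(3 + y)*(9 + y))
H(T, m) = 27/76 (H(T, m) = (2*(3 - 12)*(9 - 12))/152 = (2*(-9)*(-3))*(1/152) = 54*(1/152) = 27/76)
-9402 - H(-36, h(-6, 10)) = -9402 - 1*27/76 = -9402 - 27/76 = -714579/76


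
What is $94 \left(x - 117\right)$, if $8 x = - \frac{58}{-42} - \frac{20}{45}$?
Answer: $- \frac{2768723}{252} \approx -10987.0$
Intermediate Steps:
$x = \frac{59}{504}$ ($x = \frac{- \frac{58}{-42} - \frac{20}{45}}{8} = \frac{\left(-58\right) \left(- \frac{1}{42}\right) - \frac{4}{9}}{8} = \frac{\frac{29}{21} - \frac{4}{9}}{8} = \frac{1}{8} \cdot \frac{59}{63} = \frac{59}{504} \approx 0.11706$)
$94 \left(x - 117\right) = 94 \left(\frac{59}{504} - 117\right) = 94 \left(- \frac{58909}{504}\right) = - \frac{2768723}{252}$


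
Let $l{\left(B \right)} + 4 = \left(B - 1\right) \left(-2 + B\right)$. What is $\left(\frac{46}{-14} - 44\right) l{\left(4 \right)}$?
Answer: $- \frac{662}{7} \approx -94.571$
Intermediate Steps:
$l{\left(B \right)} = -4 + \left(-1 + B\right) \left(-2 + B\right)$ ($l{\left(B \right)} = -4 + \left(B - 1\right) \left(-2 + B\right) = -4 + \left(-1 + B\right) \left(-2 + B\right)$)
$\left(\frac{46}{-14} - 44\right) l{\left(4 \right)} = \left(\frac{46}{-14} - 44\right) \left(-2 + 4^{2} - 12\right) = \left(46 \left(- \frac{1}{14}\right) - 44\right) \left(-2 + 16 - 12\right) = \left(- \frac{23}{7} - 44\right) 2 = \left(- \frac{331}{7}\right) 2 = - \frac{662}{7}$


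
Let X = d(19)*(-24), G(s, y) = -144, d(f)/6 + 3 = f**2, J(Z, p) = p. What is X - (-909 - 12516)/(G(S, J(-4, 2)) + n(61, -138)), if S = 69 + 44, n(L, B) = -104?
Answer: -12798321/248 ≈ -51606.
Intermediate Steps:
S = 113
d(f) = -18 + 6*f**2
X = -51552 (X = (-18 + 6*19**2)*(-24) = (-18 + 6*361)*(-24) = (-18 + 2166)*(-24) = 2148*(-24) = -51552)
X - (-909 - 12516)/(G(S, J(-4, 2)) + n(61, -138)) = -51552 - (-909 - 12516)/(-144 - 104) = -51552 - (-13425)/(-248) = -51552 - (-13425)*(-1)/248 = -51552 - 1*13425/248 = -51552 - 13425/248 = -12798321/248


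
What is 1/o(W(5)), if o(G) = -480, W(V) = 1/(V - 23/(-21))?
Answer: -1/480 ≈ -0.0020833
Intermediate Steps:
W(V) = 1/(23/21 + V) (W(V) = 1/(V - 23*(-1/21)) = 1/(V + 23/21) = 1/(23/21 + V))
1/o(W(5)) = 1/(-480) = -1/480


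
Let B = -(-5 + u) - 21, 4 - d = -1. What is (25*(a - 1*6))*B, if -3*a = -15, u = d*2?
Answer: 650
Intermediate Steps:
d = 5 (d = 4 - 1*(-1) = 4 + 1 = 5)
u = 10 (u = 5*2 = 10)
a = 5 (a = -⅓*(-15) = 5)
B = -26 (B = -(-5 + 10) - 21 = -1*5 - 21 = -5 - 21 = -26)
(25*(a - 1*6))*B = (25*(5 - 1*6))*(-26) = (25*(5 - 6))*(-26) = (25*(-1))*(-26) = -25*(-26) = 650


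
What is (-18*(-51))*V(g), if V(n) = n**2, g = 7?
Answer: 44982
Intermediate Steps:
(-18*(-51))*V(g) = -18*(-51)*7**2 = 918*49 = 44982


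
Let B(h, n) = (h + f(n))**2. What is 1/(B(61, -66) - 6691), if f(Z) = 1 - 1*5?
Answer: -1/3442 ≈ -0.00029053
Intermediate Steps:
f(Z) = -4 (f(Z) = 1 - 5 = -4)
B(h, n) = (-4 + h)**2 (B(h, n) = (h - 4)**2 = (-4 + h)**2)
1/(B(61, -66) - 6691) = 1/((-4 + 61)**2 - 6691) = 1/(57**2 - 6691) = 1/(3249 - 6691) = 1/(-3442) = -1/3442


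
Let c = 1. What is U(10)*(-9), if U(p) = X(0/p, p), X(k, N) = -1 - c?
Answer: 18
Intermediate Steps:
X(k, N) = -2 (X(k, N) = -1 - 1*1 = -1 - 1 = -2)
U(p) = -2
U(10)*(-9) = -2*(-9) = 18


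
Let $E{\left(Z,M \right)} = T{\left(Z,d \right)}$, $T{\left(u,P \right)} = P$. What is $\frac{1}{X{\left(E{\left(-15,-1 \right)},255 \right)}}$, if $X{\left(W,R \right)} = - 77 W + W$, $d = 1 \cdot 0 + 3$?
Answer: $- \frac{1}{228} \approx -0.004386$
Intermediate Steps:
$d = 3$ ($d = 0 + 3 = 3$)
$E{\left(Z,M \right)} = 3$
$X{\left(W,R \right)} = - 76 W$
$\frac{1}{X{\left(E{\left(-15,-1 \right)},255 \right)}} = \frac{1}{\left(-76\right) 3} = \frac{1}{-228} = - \frac{1}{228}$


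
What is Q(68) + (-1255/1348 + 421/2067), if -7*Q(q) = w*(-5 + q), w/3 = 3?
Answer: -227718173/2786316 ≈ -81.727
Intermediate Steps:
w = 9 (w = 3*3 = 9)
Q(q) = 45/7 - 9*q/7 (Q(q) = -9*(-5 + q)/7 = -(-45 + 9*q)/7 = 45/7 - 9*q/7)
Q(68) + (-1255/1348 + 421/2067) = (45/7 - 9/7*68) + (-1255/1348 + 421/2067) = (45/7 - 612/7) + (-1255*1/1348 + 421*(1/2067)) = -81 + (-1255/1348 + 421/2067) = -81 - 2026577/2786316 = -227718173/2786316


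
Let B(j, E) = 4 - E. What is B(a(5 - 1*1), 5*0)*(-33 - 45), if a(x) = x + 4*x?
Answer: -312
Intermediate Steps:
a(x) = 5*x
B(a(5 - 1*1), 5*0)*(-33 - 45) = (4 - 5*0)*(-33 - 45) = (4 - 1*0)*(-78) = (4 + 0)*(-78) = 4*(-78) = -312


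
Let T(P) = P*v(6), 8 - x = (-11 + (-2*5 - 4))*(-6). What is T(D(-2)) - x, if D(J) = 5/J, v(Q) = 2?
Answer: 137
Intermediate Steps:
x = -142 (x = 8 - (-11 + (-2*5 - 4))*(-6) = 8 - (-11 + (-10 - 4))*(-6) = 8 - (-11 - 14)*(-6) = 8 - (-25)*(-6) = 8 - 1*150 = 8 - 150 = -142)
T(P) = 2*P (T(P) = P*2 = 2*P)
T(D(-2)) - x = 2*(5/(-2)) - 1*(-142) = 2*(5*(-½)) + 142 = 2*(-5/2) + 142 = -5 + 142 = 137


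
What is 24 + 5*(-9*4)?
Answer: -156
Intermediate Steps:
24 + 5*(-9*4) = 24 + 5*(-36) = 24 - 180 = -156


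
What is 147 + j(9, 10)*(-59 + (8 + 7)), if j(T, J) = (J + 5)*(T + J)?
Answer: -12393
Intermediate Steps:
j(T, J) = (5 + J)*(J + T)
147 + j(9, 10)*(-59 + (8 + 7)) = 147 + (10² + 5*10 + 5*9 + 10*9)*(-59 + (8 + 7)) = 147 + (100 + 50 + 45 + 90)*(-59 + 15) = 147 + 285*(-44) = 147 - 12540 = -12393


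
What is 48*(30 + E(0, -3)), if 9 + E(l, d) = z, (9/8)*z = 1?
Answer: 3152/3 ≈ 1050.7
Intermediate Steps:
z = 8/9 (z = (8/9)*1 = 8/9 ≈ 0.88889)
E(l, d) = -73/9 (E(l, d) = -9 + 8/9 = -73/9)
48*(30 + E(0, -3)) = 48*(30 - 73/9) = 48*(197/9) = 3152/3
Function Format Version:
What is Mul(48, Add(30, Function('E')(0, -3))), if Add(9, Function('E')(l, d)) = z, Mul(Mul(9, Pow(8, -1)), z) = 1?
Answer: Rational(3152, 3) ≈ 1050.7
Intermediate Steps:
z = Rational(8, 9) (z = Mul(Rational(8, 9), 1) = Rational(8, 9) ≈ 0.88889)
Function('E')(l, d) = Rational(-73, 9) (Function('E')(l, d) = Add(-9, Rational(8, 9)) = Rational(-73, 9))
Mul(48, Add(30, Function('E')(0, -3))) = Mul(48, Add(30, Rational(-73, 9))) = Mul(48, Rational(197, 9)) = Rational(3152, 3)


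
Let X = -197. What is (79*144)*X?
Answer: -2241072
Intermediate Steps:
(79*144)*X = (79*144)*(-197) = 11376*(-197) = -2241072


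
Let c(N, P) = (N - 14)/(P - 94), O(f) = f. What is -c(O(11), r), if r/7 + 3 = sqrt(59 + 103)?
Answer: -345/5287 - 189*sqrt(2)/5287 ≈ -0.11581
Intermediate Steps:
r = -21 + 63*sqrt(2) (r = -21 + 7*sqrt(59 + 103) = -21 + 7*sqrt(162) = -21 + 7*(9*sqrt(2)) = -21 + 63*sqrt(2) ≈ 68.095)
c(N, P) = (-14 + N)/(-94 + P)
-c(O(11), r) = -(-14 + 11)/(-94 + (-21 + 63*sqrt(2))) = -(-3)/(-115 + 63*sqrt(2)) = 3/(-115 + 63*sqrt(2))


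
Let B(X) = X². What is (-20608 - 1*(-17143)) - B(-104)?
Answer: -14281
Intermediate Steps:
(-20608 - 1*(-17143)) - B(-104) = (-20608 - 1*(-17143)) - 1*(-104)² = (-20608 + 17143) - 1*10816 = -3465 - 10816 = -14281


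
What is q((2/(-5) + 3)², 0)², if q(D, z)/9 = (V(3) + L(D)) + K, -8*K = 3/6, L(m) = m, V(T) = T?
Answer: 1218777921/160000 ≈ 7617.4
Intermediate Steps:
K = -1/16 (K = -3/(8*6) = -⅛*½ = -1/16 ≈ -0.062500)
q(D, z) = 423/16 + 9*D (q(D, z) = 9*((3 + D) - 1/16) = 9*(47/16 + D) = 423/16 + 9*D)
q((2/(-5) + 3)², 0)² = (423/16 + 9*(2/(-5) + 3)²)² = (423/16 + 9*(2*(-⅕) + 3)²)² = (423/16 + 9*(-⅖ + 3)²)² = (423/16 + 9*(13/5)²)² = (423/16 + 9*(169/25))² = (423/16 + 1521/25)² = (34911/400)² = 1218777921/160000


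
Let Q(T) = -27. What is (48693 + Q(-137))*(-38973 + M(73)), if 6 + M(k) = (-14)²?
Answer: -1887413478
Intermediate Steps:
M(k) = 190 (M(k) = -6 + (-14)² = -6 + 196 = 190)
(48693 + Q(-137))*(-38973 + M(73)) = (48693 - 27)*(-38973 + 190) = 48666*(-38783) = -1887413478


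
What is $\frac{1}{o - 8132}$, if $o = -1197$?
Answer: $- \frac{1}{9329} \approx -0.00010719$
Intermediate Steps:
$\frac{1}{o - 8132} = \frac{1}{-1197 - 8132} = \frac{1}{-9329} = - \frac{1}{9329}$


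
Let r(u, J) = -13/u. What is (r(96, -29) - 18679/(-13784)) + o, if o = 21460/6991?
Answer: 4960082939/1156367328 ≈ 4.2894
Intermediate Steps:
o = 21460/6991 (o = 21460*(1/6991) = 21460/6991 ≈ 3.0697)
(r(96, -29) - 18679/(-13784)) + o = (-13/96 - 18679/(-13784)) + 21460/6991 = (-13*1/96 - 18679*(-1/13784)) + 21460/6991 = (-13/96 + 18679/13784) + 21460/6991 = 201749/165408 + 21460/6991 = 4960082939/1156367328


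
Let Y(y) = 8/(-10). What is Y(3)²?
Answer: 16/25 ≈ 0.64000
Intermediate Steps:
Y(y) = -⅘ (Y(y) = 8*(-⅒) = -⅘)
Y(3)² = (-⅘)² = 16/25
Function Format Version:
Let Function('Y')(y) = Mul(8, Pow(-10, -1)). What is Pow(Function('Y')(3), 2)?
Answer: Rational(16, 25) ≈ 0.64000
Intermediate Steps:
Function('Y')(y) = Rational(-4, 5) (Function('Y')(y) = Mul(8, Rational(-1, 10)) = Rational(-4, 5))
Pow(Function('Y')(3), 2) = Pow(Rational(-4, 5), 2) = Rational(16, 25)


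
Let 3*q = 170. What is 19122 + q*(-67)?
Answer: 45976/3 ≈ 15325.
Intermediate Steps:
q = 170/3 (q = (1/3)*170 = 170/3 ≈ 56.667)
19122 + q*(-67) = 19122 + (170/3)*(-67) = 19122 - 11390/3 = 45976/3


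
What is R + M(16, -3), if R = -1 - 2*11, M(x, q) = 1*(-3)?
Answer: -26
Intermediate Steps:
M(x, q) = -3
R = -23 (R = -1 - 22 = -23)
R + M(16, -3) = -23 - 3 = -26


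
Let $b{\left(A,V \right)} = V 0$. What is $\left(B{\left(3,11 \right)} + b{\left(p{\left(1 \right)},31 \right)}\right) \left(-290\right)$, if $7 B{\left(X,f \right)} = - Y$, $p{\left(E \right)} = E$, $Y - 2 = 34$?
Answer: $\frac{10440}{7} \approx 1491.4$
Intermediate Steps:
$Y = 36$ ($Y = 2 + 34 = 36$)
$b{\left(A,V \right)} = 0$
$B{\left(X,f \right)} = - \frac{36}{7}$ ($B{\left(X,f \right)} = \frac{\left(-1\right) 36}{7} = \frac{1}{7} \left(-36\right) = - \frac{36}{7}$)
$\left(B{\left(3,11 \right)} + b{\left(p{\left(1 \right)},31 \right)}\right) \left(-290\right) = \left(- \frac{36}{7} + 0\right) \left(-290\right) = \left(- \frac{36}{7}\right) \left(-290\right) = \frac{10440}{7}$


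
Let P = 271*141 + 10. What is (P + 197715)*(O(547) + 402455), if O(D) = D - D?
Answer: 94953622880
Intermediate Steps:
P = 38221 (P = 38211 + 10 = 38221)
O(D) = 0
(P + 197715)*(O(547) + 402455) = (38221 + 197715)*(0 + 402455) = 235936*402455 = 94953622880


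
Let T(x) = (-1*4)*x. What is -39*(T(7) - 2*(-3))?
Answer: 858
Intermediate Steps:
T(x) = -4*x
-39*(T(7) - 2*(-3)) = -39*(-4*7 - 2*(-3)) = -39*(-28 + 6) = -39*(-22) = 858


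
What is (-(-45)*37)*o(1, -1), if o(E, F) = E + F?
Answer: 0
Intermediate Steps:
(-(-45)*37)*o(1, -1) = (-(-45)*37)*(1 - 1) = -45*(-37)*0 = 1665*0 = 0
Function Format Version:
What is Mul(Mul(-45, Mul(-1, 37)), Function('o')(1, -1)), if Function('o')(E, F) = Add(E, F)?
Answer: 0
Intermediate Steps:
Mul(Mul(-45, Mul(-1, 37)), Function('o')(1, -1)) = Mul(Mul(-45, Mul(-1, 37)), Add(1, -1)) = Mul(Mul(-45, -37), 0) = Mul(1665, 0) = 0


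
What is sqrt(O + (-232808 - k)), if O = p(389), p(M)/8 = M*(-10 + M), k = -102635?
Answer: 235*sqrt(19) ≈ 1024.3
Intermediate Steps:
p(M) = 8*M*(-10 + M) (p(M) = 8*(M*(-10 + M)) = 8*M*(-10 + M))
O = 1179448 (O = 8*389*(-10 + 389) = 8*389*379 = 1179448)
sqrt(O + (-232808 - k)) = sqrt(1179448 + (-232808 - 1*(-102635))) = sqrt(1179448 + (-232808 + 102635)) = sqrt(1179448 - 130173) = sqrt(1049275) = 235*sqrt(19)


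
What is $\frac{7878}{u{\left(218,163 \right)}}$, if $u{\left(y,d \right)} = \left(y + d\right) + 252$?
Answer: $\frac{2626}{211} \approx 12.445$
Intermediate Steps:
$u{\left(y,d \right)} = 252 + d + y$ ($u{\left(y,d \right)} = \left(d + y\right) + 252 = 252 + d + y$)
$\frac{7878}{u{\left(218,163 \right)}} = \frac{7878}{252 + 163 + 218} = \frac{7878}{633} = 7878 \cdot \frac{1}{633} = \frac{2626}{211}$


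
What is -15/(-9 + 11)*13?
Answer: -195/2 ≈ -97.500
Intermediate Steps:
-15/(-9 + 11)*13 = -15/2*13 = -195/2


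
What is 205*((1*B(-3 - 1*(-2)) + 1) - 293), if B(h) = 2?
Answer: -59450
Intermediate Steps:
205*((1*B(-3 - 1*(-2)) + 1) - 293) = 205*((1*2 + 1) - 293) = 205*((2 + 1) - 293) = 205*(3 - 293) = 205*(-290) = -59450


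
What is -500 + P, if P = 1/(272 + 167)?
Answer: -219499/439 ≈ -500.00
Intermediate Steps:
P = 1/439 ≈ 0.0022779
-500 + P = -500 + 1/439 = -219499/439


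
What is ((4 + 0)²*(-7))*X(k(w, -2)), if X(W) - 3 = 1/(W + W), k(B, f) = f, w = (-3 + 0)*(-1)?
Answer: -308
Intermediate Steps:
w = 3 (w = -3*(-1) = 3)
X(W) = 3 + 1/(2*W) (X(W) = 3 + 1/(W + W) = 3 + 1/(2*W))
((4 + 0)²*(-7))*X(k(w, -2)) = ((4 + 0)²*(-7))*(3 + (½)/(-2)) = (4²*(-7))*(3 + (½)*(-½)) = (16*(-7))*(3 - ¼) = -112*11/4 = -308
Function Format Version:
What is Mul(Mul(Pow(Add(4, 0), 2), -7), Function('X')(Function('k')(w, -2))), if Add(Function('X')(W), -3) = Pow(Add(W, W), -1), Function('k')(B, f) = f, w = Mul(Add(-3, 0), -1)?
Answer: -308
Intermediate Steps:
w = 3 (w = Mul(-3, -1) = 3)
Function('X')(W) = Add(3, Mul(Rational(1, 2), Pow(W, -1))) (Function('X')(W) = Add(3, Pow(Add(W, W), -1)) = Add(3, Pow(Mul(2, W), -1)) = Add(3, Mul(Rational(1, 2), Pow(W, -1))))
Mul(Mul(Pow(Add(4, 0), 2), -7), Function('X')(Function('k')(w, -2))) = Mul(Mul(Pow(Add(4, 0), 2), -7), Add(3, Mul(Rational(1, 2), Pow(-2, -1)))) = Mul(Mul(Pow(4, 2), -7), Add(3, Mul(Rational(1, 2), Rational(-1, 2)))) = Mul(Mul(16, -7), Add(3, Rational(-1, 4))) = Mul(-112, Rational(11, 4)) = -308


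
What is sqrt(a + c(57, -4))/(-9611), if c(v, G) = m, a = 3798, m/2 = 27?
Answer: -6*sqrt(107)/9611 ≈ -0.0064576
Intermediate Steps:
m = 54 (m = 2*27 = 54)
c(v, G) = 54
sqrt(a + c(57, -4))/(-9611) = sqrt(3798 + 54)/(-9611) = sqrt(3852)*(-1/9611) = (6*sqrt(107))*(-1/9611) = -6*sqrt(107)/9611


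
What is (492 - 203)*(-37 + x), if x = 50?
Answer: 3757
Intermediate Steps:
(492 - 203)*(-37 + x) = (492 - 203)*(-37 + 50) = 289*13 = 3757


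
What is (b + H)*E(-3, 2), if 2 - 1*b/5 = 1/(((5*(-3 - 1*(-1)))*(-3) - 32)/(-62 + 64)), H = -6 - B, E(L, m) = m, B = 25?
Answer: -32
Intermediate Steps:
H = -31 (H = -6 - 1*25 = -6 - 25 = -31)
b = 15 (b = 10 - 5*(-62 + 64)/((5*(-3 - 1*(-1)))*(-3) - 32) = 10 - 5*2/((5*(-3 + 1))*(-3) - 32) = 10 - 5*2/((5*(-2))*(-3) - 32) = 10 - 5*2/(-10*(-3) - 32) = 10 - 5*2/(30 - 32) = 10 - 5/((-2*½)) = 10 - 5/(-1) = 10 - 5*(-1) = 10 + 5 = 15)
(b + H)*E(-3, 2) = (15 - 31)*2 = -16*2 = -32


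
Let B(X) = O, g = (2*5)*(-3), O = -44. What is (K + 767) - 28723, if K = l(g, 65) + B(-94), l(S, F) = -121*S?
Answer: -24370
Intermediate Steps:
g = -30 (g = 10*(-3) = -30)
B(X) = -44
K = 3586 (K = -121*(-30) - 44 = 3630 - 44 = 3586)
(K + 767) - 28723 = (3586 + 767) - 28723 = 4353 - 28723 = -24370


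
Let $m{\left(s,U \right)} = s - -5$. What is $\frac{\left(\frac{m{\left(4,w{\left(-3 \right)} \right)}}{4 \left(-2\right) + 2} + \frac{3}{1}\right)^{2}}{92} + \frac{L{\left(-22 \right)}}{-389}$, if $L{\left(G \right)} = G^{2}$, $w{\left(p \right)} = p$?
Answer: $- \frac{174611}{143152} \approx -1.2198$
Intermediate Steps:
$m{\left(s,U \right)} = 5 + s$ ($m{\left(s,U \right)} = s + 5 = 5 + s$)
$\frac{\left(\frac{m{\left(4,w{\left(-3 \right)} \right)}}{4 \left(-2\right) + 2} + \frac{3}{1}\right)^{2}}{92} + \frac{L{\left(-22 \right)}}{-389} = \frac{\left(\frac{5 + 4}{4 \left(-2\right) + 2} + \frac{3}{1}\right)^{2}}{92} + \frac{\left(-22\right)^{2}}{-389} = \left(\frac{9}{-8 + 2} + 3 \cdot 1\right)^{2} \cdot \frac{1}{92} + 484 \left(- \frac{1}{389}\right) = \left(\frac{9}{-6} + 3\right)^{2} \cdot \frac{1}{92} - \frac{484}{389} = \left(9 \left(- \frac{1}{6}\right) + 3\right)^{2} \cdot \frac{1}{92} - \frac{484}{389} = \left(- \frac{3}{2} + 3\right)^{2} \cdot \frac{1}{92} - \frac{484}{389} = \left(\frac{3}{2}\right)^{2} \cdot \frac{1}{92} - \frac{484}{389} = \frac{9}{4} \cdot \frac{1}{92} - \frac{484}{389} = \frac{9}{368} - \frac{484}{389} = - \frac{174611}{143152}$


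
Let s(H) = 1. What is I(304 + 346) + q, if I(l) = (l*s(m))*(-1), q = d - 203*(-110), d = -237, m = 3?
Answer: 21443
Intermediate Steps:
q = 22093 (q = -237 - 203*(-110) = -237 + 22330 = 22093)
I(l) = -l (I(l) = (l*1)*(-1) = l*(-1) = -l)
I(304 + 346) + q = -(304 + 346) + 22093 = -1*650 + 22093 = -650 + 22093 = 21443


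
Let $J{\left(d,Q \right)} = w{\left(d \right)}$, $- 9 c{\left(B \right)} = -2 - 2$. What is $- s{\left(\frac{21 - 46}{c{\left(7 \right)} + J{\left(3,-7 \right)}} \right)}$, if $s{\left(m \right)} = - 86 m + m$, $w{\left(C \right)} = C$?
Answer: $- \frac{19125}{31} \approx -616.94$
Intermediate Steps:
$c{\left(B \right)} = \frac{4}{9}$ ($c{\left(B \right)} = - \frac{-2 - 2}{9} = \left(- \frac{1}{9}\right) \left(-4\right) = \frac{4}{9}$)
$J{\left(d,Q \right)} = d$
$s{\left(m \right)} = - 85 m$
$- s{\left(\frac{21 - 46}{c{\left(7 \right)} + J{\left(3,-7 \right)}} \right)} = - \left(-85\right) \frac{21 - 46}{\frac{4}{9} + 3} = - \left(-85\right) \left(- \frac{25}{\frac{31}{9}}\right) = - \left(-85\right) \left(\left(-25\right) \frac{9}{31}\right) = - \frac{\left(-85\right) \left(-225\right)}{31} = \left(-1\right) \frac{19125}{31} = - \frac{19125}{31}$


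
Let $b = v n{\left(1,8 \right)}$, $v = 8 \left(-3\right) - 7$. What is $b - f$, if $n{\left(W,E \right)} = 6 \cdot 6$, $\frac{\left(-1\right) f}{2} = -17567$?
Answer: $-36250$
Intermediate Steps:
$f = 35134$ ($f = \left(-2\right) \left(-17567\right) = 35134$)
$n{\left(W,E \right)} = 36$
$v = -31$ ($v = -24 - 7 = -31$)
$b = -1116$ ($b = \left(-31\right) 36 = -1116$)
$b - f = -1116 - 35134 = -36250$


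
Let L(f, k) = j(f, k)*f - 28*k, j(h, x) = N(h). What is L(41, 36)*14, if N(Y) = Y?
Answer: 9422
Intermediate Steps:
j(h, x) = h
L(f, k) = f² - 28*k (L(f, k) = f*f - 28*k = f² - 28*k)
L(41, 36)*14 = (41² - 28*36)*14 = (1681 - 1008)*14 = 673*14 = 9422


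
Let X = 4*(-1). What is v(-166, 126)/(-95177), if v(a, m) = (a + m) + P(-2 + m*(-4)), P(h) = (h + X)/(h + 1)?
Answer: 3938/9612877 ≈ 0.00040966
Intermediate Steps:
X = -4
P(h) = (-4 + h)/(1 + h) (P(h) = (h - 4)/(h + 1) = (-4 + h)/(1 + h))
v(a, m) = a + m + (-6 - 4*m)/(-1 - 4*m) (v(a, m) = (a + m) + (-4 + (-2 + m*(-4)))/(1 + (-2 + m*(-4))) = (a + m) + (-4 + (-2 - 4*m))/(1 + (-2 - 4*m)) = (a + m) + (-6 - 4*m)/(-1 - 4*m) = a + m + (-6 - 4*m)/(-1 - 4*m))
v(-166, 126)/(-95177) = ((6 + 4*126 + (1 + 4*126)*(-166 + 126))/(1 + 4*126))/(-95177) = ((6 + 504 + (1 + 504)*(-40))/(1 + 504))*(-1/95177) = ((6 + 504 + 505*(-40))/505)*(-1/95177) = ((6 + 504 - 20200)/505)*(-1/95177) = ((1/505)*(-19690))*(-1/95177) = -3938/101*(-1/95177) = 3938/9612877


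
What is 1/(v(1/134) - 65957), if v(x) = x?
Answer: -134/8838237 ≈ -1.5161e-5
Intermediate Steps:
1/(v(1/134) - 65957) = 1/(1/134 - 65957) = 1/(-8838237/134) = -134/8838237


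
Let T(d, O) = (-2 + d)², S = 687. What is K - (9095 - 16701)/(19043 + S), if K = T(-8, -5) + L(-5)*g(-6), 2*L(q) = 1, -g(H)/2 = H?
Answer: 1049493/9865 ≈ 106.39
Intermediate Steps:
g(H) = -2*H
L(q) = ½ (L(q) = (½)*1 = ½)
K = 106 (K = (-2 - 8)² + (-2*(-6))/2 = (-10)² + (½)*12 = 100 + 6 = 106)
K - (9095 - 16701)/(19043 + S) = 106 - (9095 - 16701)/(19043 + 687) = 106 - (-7606)/19730 = 106 - 1*(-3803/9865) = 106 + 3803/9865 = 1049493/9865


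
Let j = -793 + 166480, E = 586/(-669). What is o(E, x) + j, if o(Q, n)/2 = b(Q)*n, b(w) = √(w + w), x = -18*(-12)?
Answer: 165687 + 288*I*√196017/223 ≈ 1.6569e+5 + 571.79*I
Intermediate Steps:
E = -586/669 (E = 586*(-1/669) = -586/669 ≈ -0.87593)
x = 216
b(w) = √2*√w (b(w) = √(2*w) = √2*√w)
o(Q, n) = 2*n*√2*√Q (o(Q, n) = 2*((√2*√Q)*n) = 2*(n*√2*√Q) = 2*n*√2*√Q)
j = 165687
o(E, x) + j = 2*216*√2*√(-586/669) + 165687 = 2*216*√2*(I*√392034/669) + 165687 = 288*I*√196017/223 + 165687 = 165687 + 288*I*√196017/223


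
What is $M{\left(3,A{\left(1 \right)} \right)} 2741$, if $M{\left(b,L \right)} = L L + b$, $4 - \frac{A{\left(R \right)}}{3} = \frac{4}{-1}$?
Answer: $1587039$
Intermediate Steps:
$A{\left(R \right)} = 24$ ($A{\left(R \right)} = 12 - 3 \frac{4}{-1} = 12 - 3 \cdot 4 \left(-1\right) = 12 - -12 = 12 + 12 = 24$)
$M{\left(b,L \right)} = b + L^{2}$ ($M{\left(b,L \right)} = L^{2} + b = b + L^{2}$)
$M{\left(3,A{\left(1 \right)} \right)} 2741 = \left(3 + 24^{2}\right) 2741 = \left(3 + 576\right) 2741 = 579 \cdot 2741 = 1587039$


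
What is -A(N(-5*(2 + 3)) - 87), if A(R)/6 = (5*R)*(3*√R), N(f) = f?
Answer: 40320*I*√7 ≈ 1.0668e+5*I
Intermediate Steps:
A(R) = 90*R^(3/2) (A(R) = 6*((5*R)*(3*√R)) = 6*(15*R^(3/2)) = 90*R^(3/2))
-A(N(-5*(2 + 3)) - 87) = -90*(-5*(2 + 3) - 87)^(3/2) = -90*(-5*5 - 87)^(3/2) = -90*(-25 - 87)^(3/2) = -90*(-112)^(3/2) = -90*(-448*I*√7) = -(-40320)*I*√7 = 40320*I*√7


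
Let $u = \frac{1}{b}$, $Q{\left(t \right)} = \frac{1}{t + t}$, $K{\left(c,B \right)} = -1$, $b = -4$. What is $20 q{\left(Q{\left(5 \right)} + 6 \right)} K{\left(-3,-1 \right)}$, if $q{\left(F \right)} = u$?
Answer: $5$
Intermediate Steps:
$Q{\left(t \right)} = \frac{1}{2 t}$
$u = - \frac{1}{4}$ ($u = \frac{1}{-4} = - \frac{1}{4} \approx -0.25$)
$q{\left(F \right)} = - \frac{1}{4}$
$20 q{\left(Q{\left(5 \right)} + 6 \right)} K{\left(-3,-1 \right)} = 20 \left(- \frac{1}{4}\right) \left(-1\right) = \left(-5\right) \left(-1\right) = 5$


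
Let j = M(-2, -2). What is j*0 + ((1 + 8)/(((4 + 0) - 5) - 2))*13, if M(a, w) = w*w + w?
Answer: -39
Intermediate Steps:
M(a, w) = w + w² (M(a, w) = w² + w = w + w²)
j = 2 (j = -2*(1 - 2) = -2*(-1) = 2)
j*0 + ((1 + 8)/(((4 + 0) - 5) - 2))*13 = 2*0 + ((1 + 8)/(((4 + 0) - 5) - 2))*13 = 0 + (9/((4 - 5) - 2))*13 = 0 + (9/(-1 - 2))*13 = 0 + (9/(-3))*13 = 0 + (9*(-⅓))*13 = 0 - 3*13 = 0 - 39 = -39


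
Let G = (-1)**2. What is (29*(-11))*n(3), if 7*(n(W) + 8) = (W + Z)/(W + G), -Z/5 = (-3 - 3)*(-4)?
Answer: 108779/28 ≈ 3885.0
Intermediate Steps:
Z = -120 (Z = -5*(-3 - 3)*(-4) = -(-30)*(-4) = -5*24 = -120)
G = 1
n(W) = -8 + (-120 + W)/(7*(1 + W)) (n(W) = -8 + ((W - 120)/(W + 1))/7 = -8 + ((-120 + W)/(1 + W))/7 = -8 + (-120 + W)/(7*(1 + W)))
(29*(-11))*n(3) = (29*(-11))*(11*(-16 - 5*3)/(7*(1 + 3))) = -3509*(-16 - 15)/(7*4) = -3509*(-31)/(7*4) = -319*(-341/28) = 108779/28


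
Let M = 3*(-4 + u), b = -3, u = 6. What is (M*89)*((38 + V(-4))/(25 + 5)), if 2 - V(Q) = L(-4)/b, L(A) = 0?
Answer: 712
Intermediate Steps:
M = 6 (M = 3*(-4 + 6) = 3*2 = 6)
V(Q) = 2 (V(Q) = 2 - 0/(-3) = 2 - 0*(-1)/3 = 2 - 1*0 = 2 + 0 = 2)
(M*89)*((38 + V(-4))/(25 + 5)) = (6*89)*((38 + 2)/(25 + 5)) = 534*(40/30) = 534*(40*(1/30)) = 534*(4/3) = 712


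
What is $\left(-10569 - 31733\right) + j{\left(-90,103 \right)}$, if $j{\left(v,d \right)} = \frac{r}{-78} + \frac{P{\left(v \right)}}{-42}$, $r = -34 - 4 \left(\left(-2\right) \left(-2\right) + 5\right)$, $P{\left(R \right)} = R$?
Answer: $- \frac{11547616}{273} \approx -42299.0$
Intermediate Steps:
$r = -70$ ($r = -34 - 4 \left(4 + 5\right) = -34 - 36 = -70$)
$j{\left(v,d \right)} = \frac{35}{39} - \frac{v}{42}$ ($j{\left(v,d \right)} = - \frac{70}{-78} + \frac{v}{-42} = \left(-70\right) \left(- \frac{1}{78}\right) + v \left(- \frac{1}{42}\right) = \frac{35}{39} - \frac{v}{42}$)
$\left(-10569 - 31733\right) + j{\left(-90,103 \right)} = \left(-10569 - 31733\right) + \left(\frac{35}{39} - - \frac{15}{7}\right) = -42302 + \left(\frac{35}{39} + \frac{15}{7}\right) = -42302 + \frac{830}{273} = - \frac{11547616}{273}$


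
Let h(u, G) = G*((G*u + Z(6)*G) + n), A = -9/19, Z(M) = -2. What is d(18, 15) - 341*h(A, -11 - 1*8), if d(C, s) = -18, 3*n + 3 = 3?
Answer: 304495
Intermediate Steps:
n = 0 (n = -1 + (⅓)*3 = -1 + 1 = 0)
A = -9/19 (A = -9*1/19 = -9/19 ≈ -0.47368)
h(u, G) = G*(-2*G + G*u) (h(u, G) = G*((G*u - 2*G) + 0) = G*((-2*G + G*u) + 0) = G*(-2*G + G*u))
d(18, 15) - 341*h(A, -11 - 1*8) = -18 - 341*(-11 - 1*8)²*(-2 - 9/19) = -18 - 341*(-11 - 8)²*(-47)/19 = -18 - 341*(-19)²*(-47)/19 = -18 - 123101*(-47)/19 = -18 - 341*(-893) = -18 + 304513 = 304495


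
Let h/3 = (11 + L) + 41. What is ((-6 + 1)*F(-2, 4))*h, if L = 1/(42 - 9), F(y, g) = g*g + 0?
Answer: -137360/11 ≈ -12487.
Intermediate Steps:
F(y, g) = g**2 (F(y, g) = g**2 + 0 = g**2)
L = 1/33 ≈ 0.030303
h = 1717/11 (h = 3*((11 + 1/33) + 41) = 3*(364/33 + 41) = 3*(1717/33) = 1717/11 ≈ 156.09)
((-6 + 1)*F(-2, 4))*h = ((-6 + 1)*4**2)*(1717/11) = -5*16*(1717/11) = -80*1717/11 = -137360/11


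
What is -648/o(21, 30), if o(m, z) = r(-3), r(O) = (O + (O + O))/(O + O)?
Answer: -432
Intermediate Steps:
r(O) = 3/2 (r(O) = (O + 2*O)/((2*O)) = (3*O)*(1/(2*O)) = 3/2)
o(m, z) = 3/2
-648/o(21, 30) = -648/3/2 = -648*⅔ = -432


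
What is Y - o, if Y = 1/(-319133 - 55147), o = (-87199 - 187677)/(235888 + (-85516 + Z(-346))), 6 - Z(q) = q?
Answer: 3674301377/2014749240 ≈ 1.8237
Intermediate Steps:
Z(q) = 6 - q
o = -9817/5383 (o = (-87199 - 187677)/(235888 + (-85516 + (6 - 1*(-346)))) = -274876/(235888 + (-85516 + (6 + 346))) = -274876/(235888 + (-85516 + 352)) = -274876/(235888 - 85164) = -274876/150724 = -274876*1/150724 = -9817/5383 ≈ -1.8237)
Y = -1/374280 (Y = 1/(-374280) = -1/374280 ≈ -2.6718e-6)
Y - o = -1/374280 - 1*(-9817/5383) = -1/374280 + 9817/5383 = 3674301377/2014749240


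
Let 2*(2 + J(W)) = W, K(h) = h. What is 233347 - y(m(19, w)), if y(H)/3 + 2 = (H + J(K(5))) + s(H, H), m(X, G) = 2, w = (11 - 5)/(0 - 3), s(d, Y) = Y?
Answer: 466679/2 ≈ 2.3334e+5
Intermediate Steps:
J(W) = -2 + W/2
w = -2 (w = 6/(-3) = 6*(-⅓) = -2)
y(H) = -9/2 + 6*H (y(H) = -6 + 3*((H + (-2 + (½)*5)) + H) = -6 + 3*((H + (-2 + 5/2)) + H) = -6 + 3*((H + ½) + H) = -6 + 3*((½ + H) + H) = -6 + 3*(½ + 2*H) = -6 + (3/2 + 6*H) = -9/2 + 6*H)
233347 - y(m(19, w)) = 233347 - (-9/2 + 6*2) = 233347 - (-9/2 + 12) = 233347 - 1*15/2 = 233347 - 15/2 = 466679/2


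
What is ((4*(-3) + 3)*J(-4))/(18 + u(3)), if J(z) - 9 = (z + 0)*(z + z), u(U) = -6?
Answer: -123/4 ≈ -30.750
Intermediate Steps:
J(z) = 9 + 2*z² (J(z) = 9 + (z + 0)*(z + z) = 9 + z*(2*z) = 9 + 2*z²)
((4*(-3) + 3)*J(-4))/(18 + u(3)) = ((4*(-3) + 3)*(9 + 2*(-4)²))/(18 - 6) = ((-12 + 3)*(9 + 2*16))/12 = -9*(9 + 32)*(1/12) = -9*41*(1/12) = -369*1/12 = -123/4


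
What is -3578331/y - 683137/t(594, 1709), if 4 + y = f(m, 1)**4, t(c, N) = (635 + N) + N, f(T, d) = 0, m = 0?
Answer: 2071463285/2316 ≈ 8.9441e+5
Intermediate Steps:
t(c, N) = 635 + 2*N
y = -4 (y = -4 + 0**4 = -4 + 0 = -4)
-3578331/y - 683137/t(594, 1709) = -3578331/(-4) - 683137/(635 + 2*1709) = -3578331*(-1/4) - 683137/(635 + 3418) = 3578331/4 - 683137/4053 = 3578331/4 - 683137*1/4053 = 3578331/4 - 97591/579 = 2071463285/2316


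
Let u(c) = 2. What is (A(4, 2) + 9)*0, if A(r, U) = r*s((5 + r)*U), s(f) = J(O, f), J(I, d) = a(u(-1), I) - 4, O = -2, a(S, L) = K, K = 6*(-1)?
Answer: 0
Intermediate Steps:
K = -6
a(S, L) = -6
J(I, d) = -10 (J(I, d) = -6 - 4 = -10)
s(f) = -10
A(r, U) = -10*r (A(r, U) = r*(-10) = -10*r)
(A(4, 2) + 9)*0 = (-10*4 + 9)*0 = (-40 + 9)*0 = -31*0 = 0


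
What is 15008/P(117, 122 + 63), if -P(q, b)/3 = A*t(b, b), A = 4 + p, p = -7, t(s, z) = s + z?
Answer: 7504/1665 ≈ 4.5069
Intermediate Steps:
A = -3 (A = 4 - 7 = -3)
P(q, b) = 18*b (P(q, b) = -(-9)*(b + b) = -(-9)*2*b = -(-18)*b = 18*b)
15008/P(117, 122 + 63) = 15008/((18*(122 + 63))) = 15008/((18*185)) = 15008/3330 = 15008*(1/3330) = 7504/1665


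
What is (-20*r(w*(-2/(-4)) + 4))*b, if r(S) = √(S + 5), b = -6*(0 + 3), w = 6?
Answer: 720*√3 ≈ 1247.1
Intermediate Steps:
b = -18 (b = -6*3 = -18)
r(S) = √(5 + S)
(-20*r(w*(-2/(-4)) + 4))*b = -20*√(5 + (6*(-2/(-4)) + 4))*(-18) = -20*√(5 + (6*(-2*(-¼)) + 4))*(-18) = -20*√(5 + (6*(½) + 4))*(-18) = -20*√(5 + (3 + 4))*(-18) = -20*√(5 + 7)*(-18) = -40*√3*(-18) = 720*√3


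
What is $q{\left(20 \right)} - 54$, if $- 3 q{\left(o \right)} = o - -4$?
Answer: $-62$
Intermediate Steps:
$q{\left(o \right)} = - \frac{4}{3} - \frac{o}{3}$ ($q{\left(o \right)} = - \frac{o - -4}{3} = - \frac{o + 4}{3} = - \frac{4 + o}{3} = - \frac{4}{3} - \frac{o}{3}$)
$q{\left(20 \right)} - 54 = \left(- \frac{4}{3} - \frac{20}{3}\right) - 54 = -8 - 54 = -62$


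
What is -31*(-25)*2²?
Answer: 3100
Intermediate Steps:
-31*(-25)*2² = -(-775)*4 = -1*(-3100) = 3100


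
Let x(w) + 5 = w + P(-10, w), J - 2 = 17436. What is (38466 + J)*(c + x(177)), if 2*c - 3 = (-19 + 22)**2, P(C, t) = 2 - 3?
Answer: 9895008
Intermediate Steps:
P(C, t) = -1
J = 17438 (J = 2 + 17436 = 17438)
x(w) = -6 + w (x(w) = -5 + (w - 1) = -5 + (-1 + w) = -6 + w)
c = 6 (c = 3/2 + (-19 + 22)**2/2 = 3/2 + (1/2)*3**2 = 3/2 + (1/2)*9 = 3/2 + 9/2 = 6)
(38466 + J)*(c + x(177)) = (38466 + 17438)*(6 + (-6 + 177)) = 55904*(6 + 171) = 55904*177 = 9895008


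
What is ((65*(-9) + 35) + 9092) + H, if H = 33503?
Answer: 42045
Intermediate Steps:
((65*(-9) + 35) + 9092) + H = ((65*(-9) + 35) + 9092) + 33503 = ((-585 + 35) + 9092) + 33503 = (-550 + 9092) + 33503 = 8542 + 33503 = 42045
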